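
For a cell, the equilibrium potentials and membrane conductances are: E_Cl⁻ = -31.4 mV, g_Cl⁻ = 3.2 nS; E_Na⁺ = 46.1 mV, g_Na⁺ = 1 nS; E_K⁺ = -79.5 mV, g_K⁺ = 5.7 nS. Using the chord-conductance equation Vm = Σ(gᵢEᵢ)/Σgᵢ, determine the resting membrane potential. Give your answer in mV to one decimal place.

-51.3 mV

Σ gᵢEᵢ = 3.2·(-31.4) + 1·(46.1) + 5.7·(-79.5) = -507.53
Σ gᵢ = 3.2 + 1 + 5.7 = 9.9
Vm = -507.53 / 9.9 = -51.27 mV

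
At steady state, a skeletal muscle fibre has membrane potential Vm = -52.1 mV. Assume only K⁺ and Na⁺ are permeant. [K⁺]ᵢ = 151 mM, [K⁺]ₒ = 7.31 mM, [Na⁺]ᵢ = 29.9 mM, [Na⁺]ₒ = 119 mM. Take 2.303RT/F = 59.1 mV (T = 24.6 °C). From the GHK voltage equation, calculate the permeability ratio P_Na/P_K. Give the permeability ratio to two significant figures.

0.11

Let α = P_Na/P_K. GHK: Vm = 59.1·log₁₀[(Kₒ + α·Naₒ)/(Kᵢ + α·Naᵢ)].
10^(Vm/59.1) = 10^(-52.1/59.1) = 0.13135
So 0.13135·(Kᵢ + α·Naᵢ) = Kₒ + α·Naₒ → α = (0.13135·151.0 − 7.31) / (119.0 − 0.13135·29.9)
α = (19.83 − 7.31) / (119.0 − 3.927) = 12.52/115.1 = 0.1088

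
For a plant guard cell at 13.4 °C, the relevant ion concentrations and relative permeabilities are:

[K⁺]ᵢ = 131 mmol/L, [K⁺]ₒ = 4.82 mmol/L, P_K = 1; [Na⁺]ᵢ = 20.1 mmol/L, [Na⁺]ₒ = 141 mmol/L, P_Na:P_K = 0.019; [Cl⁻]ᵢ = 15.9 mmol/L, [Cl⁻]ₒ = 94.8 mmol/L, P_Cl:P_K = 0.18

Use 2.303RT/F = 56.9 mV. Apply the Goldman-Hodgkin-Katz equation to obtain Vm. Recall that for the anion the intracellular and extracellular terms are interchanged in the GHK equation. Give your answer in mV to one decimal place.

-65.8 mV

Vm = 56.9 · log₁₀[(Σ P·[cation]ₒ + Σ P·[anion]ᵢ) / (Σ P·[cation]ᵢ + Σ P·[anion]ₒ)]
Numerator = 1×4.82 + 0.019×141 + 0.18×15.9 = 10.36
Denominator = 1×131 + 0.019×20.1 + 0.18×94.8 = 148.4
Vm = 56.9 · log₁₀(0.069796) = 56.9 × (-1.1562) = -65.79 mV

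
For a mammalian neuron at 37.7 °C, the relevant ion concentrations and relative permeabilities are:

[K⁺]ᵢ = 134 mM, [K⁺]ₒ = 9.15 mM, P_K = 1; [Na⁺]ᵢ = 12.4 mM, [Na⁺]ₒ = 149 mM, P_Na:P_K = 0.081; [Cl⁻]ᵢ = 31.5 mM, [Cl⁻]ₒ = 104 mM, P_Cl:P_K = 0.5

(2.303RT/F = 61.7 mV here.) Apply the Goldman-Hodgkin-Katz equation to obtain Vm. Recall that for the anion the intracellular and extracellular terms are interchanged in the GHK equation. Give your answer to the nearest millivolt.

Vm = 61.7 · log₁₀[(Σ P·[cation]ₒ + Σ P·[anion]ᵢ) / (Σ P·[cation]ᵢ + Σ P·[anion]ₒ)]
Numerator = 1×9.15 + 0.081×149 + 0.5×31.5 = 36.97
Denominator = 1×134 + 0.081×12.4 + 0.5×104 = 187
Vm = 61.7 · log₁₀(0.19769) = 61.7 × (-0.7040) = -43.44 mV

-43 mV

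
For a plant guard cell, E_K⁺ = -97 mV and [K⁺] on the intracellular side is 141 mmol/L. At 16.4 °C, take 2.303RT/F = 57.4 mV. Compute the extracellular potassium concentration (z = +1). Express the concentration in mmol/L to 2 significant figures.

Nernst: E = (57.4/1) · log₁₀([out]/[in]), so log₁₀([out]/[in]) = -97.0 × 1 / 57.4 = -1.6899.
[out]/[in] = 10^(-1.6899) = 0.02042.
[out] = 0.02042 × 141 = 2.88 mmol/L.

2.9 mmol/L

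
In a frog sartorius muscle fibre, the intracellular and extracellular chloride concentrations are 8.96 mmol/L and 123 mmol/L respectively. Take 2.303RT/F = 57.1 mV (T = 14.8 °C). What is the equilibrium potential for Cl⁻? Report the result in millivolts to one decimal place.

E = (57.1/z) · log₁₀([Cl⁻]_out/[Cl⁻]_in) with z = -1.
For an anion, dividing by z = -1 reverses the sign.
= (57.1/-1) · log₁₀(123/8.96) = -57.10 · log₁₀(13.73)
= -57.10 · (1.1376) = -64.96 mV

-65.0 mV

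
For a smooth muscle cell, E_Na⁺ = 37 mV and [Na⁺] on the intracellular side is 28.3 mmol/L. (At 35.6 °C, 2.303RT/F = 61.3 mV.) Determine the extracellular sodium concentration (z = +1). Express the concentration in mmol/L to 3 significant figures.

114 mmol/L

Nernst: E = (61.3/1) · log₁₀([out]/[in]), so log₁₀([out]/[in]) = 37.0 × 1 / 61.3 = 0.6036.
[out]/[in] = 10^(0.6036) = 4.014.
[out] = 4.014 × 28.3 = 113.6 mmol/L.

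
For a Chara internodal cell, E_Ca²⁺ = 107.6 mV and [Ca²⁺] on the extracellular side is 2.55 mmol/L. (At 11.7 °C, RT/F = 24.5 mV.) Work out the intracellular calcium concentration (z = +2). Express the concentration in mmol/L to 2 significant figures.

Nernst: E = (24.5/2) · ln([out]/[in]), so ln([out]/[in]) = 107.6 × 2 / 24.5 = 8.7837.
[out]/[in] = e^(8.7837) = 6527.
[in] = 2.55 / 6527 = 0.0003907 mmol/L.

0.00039 mmol/L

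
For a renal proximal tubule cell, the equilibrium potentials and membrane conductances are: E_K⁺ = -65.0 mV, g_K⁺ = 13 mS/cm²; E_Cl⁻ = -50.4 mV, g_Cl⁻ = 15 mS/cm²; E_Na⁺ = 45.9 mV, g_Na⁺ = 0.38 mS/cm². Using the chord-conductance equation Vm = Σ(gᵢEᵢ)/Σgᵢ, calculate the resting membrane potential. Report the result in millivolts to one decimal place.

Σ gᵢEᵢ = 13·(-65.0) + 15·(-50.4) + 0.38·(45.9) = -1583.56
Σ gᵢ = 13 + 15 + 0.38 = 28.38
Vm = -1583.56 / 28.38 = -55.80 mV

-55.8 mV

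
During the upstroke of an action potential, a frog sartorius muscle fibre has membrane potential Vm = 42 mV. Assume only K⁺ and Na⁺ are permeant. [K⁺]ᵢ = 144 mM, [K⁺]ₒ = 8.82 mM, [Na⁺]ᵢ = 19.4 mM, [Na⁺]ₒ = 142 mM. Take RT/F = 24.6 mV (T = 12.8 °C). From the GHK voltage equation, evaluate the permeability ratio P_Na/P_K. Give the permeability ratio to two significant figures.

22

Let α = P_Na/P_K. GHK: Vm = 24.6·ln[(Kₒ + α·Naₒ)/(Kᵢ + α·Naᵢ)].
e^(Vm/24.6) = e^(42.0/24.6) = 5.5141
So 5.5141·(Kᵢ + α·Naᵢ) = Kₒ + α·Naₒ → α = (5.5141·144.0 − 8.82) / (142.0 − 5.5141·19.4)
α = (794 − 8.82) / (142.0 − 107) = 785.2/35.03 = 22.42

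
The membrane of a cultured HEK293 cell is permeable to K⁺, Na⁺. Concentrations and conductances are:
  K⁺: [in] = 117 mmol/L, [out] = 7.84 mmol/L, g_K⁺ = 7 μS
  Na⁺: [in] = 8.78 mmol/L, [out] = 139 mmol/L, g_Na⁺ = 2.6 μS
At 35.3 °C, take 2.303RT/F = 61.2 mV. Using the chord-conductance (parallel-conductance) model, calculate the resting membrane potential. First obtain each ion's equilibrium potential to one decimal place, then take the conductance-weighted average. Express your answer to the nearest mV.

-32 mV

E_K⁺ = (61.2/1)·log₁₀(7.84/117) = -71.8 mV
E_Na⁺ = (61.2/1)·log₁₀(139/8.78) = 73.4 mV
Vm = (Σ gᵢEᵢ)/(Σ gᵢ) = (7·-71.8 + 2.6·73.4) / (7 + 2.6)
= -311.76 / 9.6 = -32.47 mV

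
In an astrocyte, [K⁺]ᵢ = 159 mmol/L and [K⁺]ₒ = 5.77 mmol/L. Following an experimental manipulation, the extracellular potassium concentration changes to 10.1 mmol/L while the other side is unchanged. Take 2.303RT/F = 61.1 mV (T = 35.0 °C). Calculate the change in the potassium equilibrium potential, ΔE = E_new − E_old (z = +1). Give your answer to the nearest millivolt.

E_old = (61.1/1)·log₁₀(5.77/159) = -88.00 mV
E_new = (61.1/1)·log₁₀(10.1/159) = -73.14 mV
ΔE = -73.14 − (-88.00) = 14.86 mV

15 mV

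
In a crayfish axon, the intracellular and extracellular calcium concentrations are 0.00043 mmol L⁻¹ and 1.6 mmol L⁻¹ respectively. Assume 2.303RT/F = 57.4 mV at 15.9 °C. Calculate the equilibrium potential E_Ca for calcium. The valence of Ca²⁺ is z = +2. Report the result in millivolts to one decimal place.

102.5 mV

E = (57.4/z) · log₁₀([Ca²⁺]_out/[Ca²⁺]_in) with z = +2.
= (57.4/2) · log₁₀(1.6/0.00043) = 28.70 · log₁₀(3721)
= 28.70 · (3.5707) = 102.48 mV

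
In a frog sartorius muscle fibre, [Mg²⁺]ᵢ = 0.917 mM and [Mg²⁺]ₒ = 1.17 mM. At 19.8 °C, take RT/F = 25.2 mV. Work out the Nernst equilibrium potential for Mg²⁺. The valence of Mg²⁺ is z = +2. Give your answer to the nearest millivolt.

E = (25.2/z) · ln([Mg²⁺]_out/[Mg²⁺]_in) with z = +2.
= (25.2/2) · ln(1.17/0.917) = 12.60 · ln(1.276)
= 12.60 · (0.2437) = 3.07 mV

3 mV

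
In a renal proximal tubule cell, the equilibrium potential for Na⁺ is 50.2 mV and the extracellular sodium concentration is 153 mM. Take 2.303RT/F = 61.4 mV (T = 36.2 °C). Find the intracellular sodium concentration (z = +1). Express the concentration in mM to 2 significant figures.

Nernst: E = (61.4/1) · log₁₀([out]/[in]), so log₁₀([out]/[in]) = 50.2 × 1 / 61.4 = 0.8176.
[out]/[in] = 10^(0.8176) = 6.57.
[in] = 153 / 6.57 = 23.29 mM.

23 mM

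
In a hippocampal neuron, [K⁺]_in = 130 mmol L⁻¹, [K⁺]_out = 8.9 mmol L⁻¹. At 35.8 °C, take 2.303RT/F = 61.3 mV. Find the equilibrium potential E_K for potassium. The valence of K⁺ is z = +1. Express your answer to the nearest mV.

-71 mV

E = (61.3/z) · log₁₀([K⁺]_out/[K⁺]_in) with z = +1.
= (61.3/1) · log₁₀(8.9/130) = 61.30 · log₁₀(0.06846)
= 61.30 · (-1.1646) = -71.39 mV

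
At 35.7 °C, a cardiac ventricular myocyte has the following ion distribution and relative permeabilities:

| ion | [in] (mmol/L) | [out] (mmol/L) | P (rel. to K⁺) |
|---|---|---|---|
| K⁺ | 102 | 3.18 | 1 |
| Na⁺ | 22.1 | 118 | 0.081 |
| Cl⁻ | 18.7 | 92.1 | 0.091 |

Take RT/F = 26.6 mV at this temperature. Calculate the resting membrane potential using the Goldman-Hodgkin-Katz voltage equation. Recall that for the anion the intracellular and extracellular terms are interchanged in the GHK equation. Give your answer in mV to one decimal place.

Vm = 26.6 · ln[(Σ P·[cation]ₒ + Σ P·[anion]ᵢ) / (Σ P·[cation]ᵢ + Σ P·[anion]ₒ)]
Numerator = 1×3.18 + 0.081×118 + 0.091×18.7 = 14.44
Denominator = 1×102 + 0.081×22.1 + 0.091×92.1 = 112.2
Vm = 26.6 · ln(0.12873) = 26.6 × (-2.0500) = -54.53 mV

-54.5 mV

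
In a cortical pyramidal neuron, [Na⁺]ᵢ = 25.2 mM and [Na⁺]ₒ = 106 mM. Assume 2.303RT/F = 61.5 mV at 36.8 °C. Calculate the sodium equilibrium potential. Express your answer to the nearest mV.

E = (61.5/z) · log₁₀([Na⁺]_out/[Na⁺]_in) with z = +1.
= (61.5/1) · log₁₀(106/25.2) = 61.50 · log₁₀(4.206)
= 61.50 · (0.6239) = 38.37 mV

38 mV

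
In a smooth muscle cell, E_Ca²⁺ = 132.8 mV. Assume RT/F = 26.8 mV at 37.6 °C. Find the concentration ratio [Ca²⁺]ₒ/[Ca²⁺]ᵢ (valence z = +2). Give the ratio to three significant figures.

20100

ln([out]/[in]) = E·z/(26.8) = 132.8 × 2 / 26.8 = 9.9104
[out]/[in] = e^(9.9104) = 2.014e+04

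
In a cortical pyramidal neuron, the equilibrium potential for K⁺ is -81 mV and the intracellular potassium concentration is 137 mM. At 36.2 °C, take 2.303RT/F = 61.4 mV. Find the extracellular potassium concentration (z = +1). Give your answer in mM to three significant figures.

6.57 mM

Nernst: E = (61.4/1) · log₁₀([out]/[in]), so log₁₀([out]/[in]) = -81.0 × 1 / 61.4 = -1.3192.
[out]/[in] = 10^(-1.3192) = 0.04795.
[out] = 0.04795 × 137 = 6.569 mM.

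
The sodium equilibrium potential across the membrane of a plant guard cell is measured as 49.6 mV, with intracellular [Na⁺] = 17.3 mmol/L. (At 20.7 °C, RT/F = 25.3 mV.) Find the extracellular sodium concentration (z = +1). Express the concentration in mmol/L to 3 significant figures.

Nernst: E = (25.3/1) · ln([out]/[in]), so ln([out]/[in]) = 49.6 × 1 / 25.3 = 1.9605.
[out]/[in] = e^(1.9605) = 7.103.
[out] = 7.103 × 17.3 = 122.9 mmol/L.

123 mmol/L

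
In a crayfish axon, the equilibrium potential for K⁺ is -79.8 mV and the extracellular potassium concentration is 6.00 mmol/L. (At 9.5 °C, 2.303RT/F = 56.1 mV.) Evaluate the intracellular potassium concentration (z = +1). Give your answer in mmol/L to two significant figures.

160 mmol/L

Nernst: E = (56.1/1) · log₁₀([out]/[in]), so log₁₀([out]/[in]) = -79.8 × 1 / 56.1 = -1.4225.
[out]/[in] = 10^(-1.4225) = 0.0378.
[in] = 6.00 / 0.0378 = 158.7 mmol/L.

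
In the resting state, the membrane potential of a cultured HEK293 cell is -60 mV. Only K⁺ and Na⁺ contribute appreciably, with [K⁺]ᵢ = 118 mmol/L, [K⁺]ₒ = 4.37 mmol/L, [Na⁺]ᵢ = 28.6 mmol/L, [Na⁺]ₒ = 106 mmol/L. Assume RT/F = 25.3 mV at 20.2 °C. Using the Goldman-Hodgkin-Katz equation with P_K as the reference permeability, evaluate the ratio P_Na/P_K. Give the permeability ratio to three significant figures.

0.0643

Let α = P_Na/P_K. GHK: Vm = 25.3·ln[(Kₒ + α·Naₒ)/(Kᵢ + α·Naᵢ)].
e^(Vm/25.3) = e^(-60.0/25.3) = 0.093337
So 0.093337·(Kᵢ + α·Naᵢ) = Kₒ + α·Naₒ → α = (0.093337·118.0 − 4.37) / (106.0 − 0.093337·28.6)
α = (11.01 − 4.37) / (106.0 − 2.669) = 6.644/103.3 = 0.0643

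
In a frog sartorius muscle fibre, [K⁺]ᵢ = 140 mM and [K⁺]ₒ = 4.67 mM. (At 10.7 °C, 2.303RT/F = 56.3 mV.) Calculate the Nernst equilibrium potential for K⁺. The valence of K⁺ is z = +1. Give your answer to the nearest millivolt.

E = (56.3/z) · log₁₀([K⁺]_out/[K⁺]_in) with z = +1.
= (56.3/1) · log₁₀(4.67/140) = 56.30 · log₁₀(0.03336)
= 56.30 · (-1.4768) = -83.14 mV

-83 mV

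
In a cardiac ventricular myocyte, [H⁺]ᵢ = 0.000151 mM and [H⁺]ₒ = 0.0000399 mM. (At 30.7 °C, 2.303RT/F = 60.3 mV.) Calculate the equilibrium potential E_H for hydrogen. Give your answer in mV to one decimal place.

-34.9 mV

E = (60.3/z) · log₁₀([H⁺]_out/[H⁺]_in) with z = +1.
= (60.3/1) · log₁₀(0.0000399/0.000151) = 60.30 · log₁₀(0.2642)
= 60.30 · (-0.5780) = -34.85 mV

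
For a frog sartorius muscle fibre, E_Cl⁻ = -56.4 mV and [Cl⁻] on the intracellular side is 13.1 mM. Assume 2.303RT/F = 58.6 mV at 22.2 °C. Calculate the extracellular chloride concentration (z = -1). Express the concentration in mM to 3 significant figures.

120 mM

Nernst: E = (58.6/-1) · log₁₀([out]/[in]), so log₁₀([out]/[in]) = -56.4 × -1 / 58.6 = 0.9625.
[out]/[in] = 10^(0.9625) = 9.172.
[out] = 9.172 × 13.1 = 120.2 mM.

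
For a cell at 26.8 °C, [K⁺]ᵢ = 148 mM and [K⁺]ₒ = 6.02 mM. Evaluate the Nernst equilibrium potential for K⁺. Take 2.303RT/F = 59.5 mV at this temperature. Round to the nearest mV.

-83 mV

E = (59.5/z) · log₁₀([K⁺]_out/[K⁺]_in) with z = +1.
= (59.5/1) · log₁₀(6.02/148) = 59.50 · log₁₀(0.04068)
= 59.50 · (-1.3907) = -82.74 mV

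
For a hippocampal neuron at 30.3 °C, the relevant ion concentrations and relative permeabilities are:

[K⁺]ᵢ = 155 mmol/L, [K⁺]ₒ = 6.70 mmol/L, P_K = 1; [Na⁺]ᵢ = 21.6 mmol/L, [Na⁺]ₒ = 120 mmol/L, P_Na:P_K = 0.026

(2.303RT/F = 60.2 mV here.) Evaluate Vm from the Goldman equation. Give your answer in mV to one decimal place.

-72.2 mV

Vm = 60.2 · log₁₀[(Σ P·[cation]ₒ + Σ P·[anion]ᵢ) / (Σ P·[cation]ᵢ + Σ P·[anion]ₒ)]
Numerator = 1×6.70 + 0.026×120 = 9.82
Denominator = 1×155 + 0.026×21.6 = 155.6
Vm = 60.2 · log₁₀(0.063126) = 60.2 × (-1.1998) = -72.23 mV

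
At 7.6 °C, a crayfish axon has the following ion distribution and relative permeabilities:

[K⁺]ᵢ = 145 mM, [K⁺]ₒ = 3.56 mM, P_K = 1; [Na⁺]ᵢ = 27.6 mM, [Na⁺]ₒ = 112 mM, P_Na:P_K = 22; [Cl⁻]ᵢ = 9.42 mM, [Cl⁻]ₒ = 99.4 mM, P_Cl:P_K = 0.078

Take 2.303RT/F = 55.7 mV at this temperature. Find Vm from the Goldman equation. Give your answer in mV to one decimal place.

28.5 mV

Vm = 55.7 · log₁₀[(Σ P·[cation]ₒ + Σ P·[anion]ᵢ) / (Σ P·[cation]ᵢ + Σ P·[anion]ₒ)]
Numerator = 1×3.56 + 22×112 + 0.078×9.42 = 2468
Denominator = 1×145 + 22×27.6 + 0.078×99.4 = 760
Vm = 55.7 · log₁₀(3.248) = 55.7 × (0.5116) = 28.50 mV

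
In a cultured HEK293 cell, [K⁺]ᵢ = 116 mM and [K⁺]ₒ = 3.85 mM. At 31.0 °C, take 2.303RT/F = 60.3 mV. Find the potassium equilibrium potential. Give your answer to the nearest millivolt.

E = (60.3/z) · log₁₀([K⁺]_out/[K⁺]_in) with z = +1.
= (60.3/1) · log₁₀(3.85/116) = 60.30 · log₁₀(0.03319)
= 60.30 · (-1.4790) = -89.18 mV

-89 mV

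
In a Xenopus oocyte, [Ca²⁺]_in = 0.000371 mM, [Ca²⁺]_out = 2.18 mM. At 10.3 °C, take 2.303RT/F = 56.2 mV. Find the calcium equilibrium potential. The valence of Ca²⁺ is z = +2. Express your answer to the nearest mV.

E = (56.2/z) · log₁₀([Ca²⁺]_out/[Ca²⁺]_in) with z = +2.
= (56.2/2) · log₁₀(2.18/0.000371) = 28.10 · log₁₀(5876)
= 28.10 · (3.7691) = 105.91 mV

106 mV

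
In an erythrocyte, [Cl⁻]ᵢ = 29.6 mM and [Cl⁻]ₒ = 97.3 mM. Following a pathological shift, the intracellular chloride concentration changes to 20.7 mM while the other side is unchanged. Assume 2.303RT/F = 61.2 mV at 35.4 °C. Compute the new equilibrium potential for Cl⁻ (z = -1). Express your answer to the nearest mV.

-41 mV

After the shift: [Cl⁻]_out = 97.3, [Cl⁻]_in = 20.7 mM.
E_new = (61.2/-1)·log₁₀(97.3/20.7) = -61.20 · (0.6721) = -41.14 mV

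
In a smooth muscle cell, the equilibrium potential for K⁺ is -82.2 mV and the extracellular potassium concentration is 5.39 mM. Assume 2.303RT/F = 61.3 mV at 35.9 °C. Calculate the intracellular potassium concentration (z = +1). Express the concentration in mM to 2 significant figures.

120 mM

Nernst: E = (61.3/1) · log₁₀([out]/[in]), so log₁₀([out]/[in]) = -82.2 × 1 / 61.3 = -1.3409.
[out]/[in] = 10^(-1.3409) = 0.04561.
[in] = 5.39 / 0.04561 = 118.2 mM.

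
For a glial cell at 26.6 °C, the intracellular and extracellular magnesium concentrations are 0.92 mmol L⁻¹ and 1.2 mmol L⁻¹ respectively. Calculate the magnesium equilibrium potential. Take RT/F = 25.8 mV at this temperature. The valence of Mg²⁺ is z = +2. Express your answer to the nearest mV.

3 mV

E = (25.8/z) · ln([Mg²⁺]_out/[Mg²⁺]_in) with z = +2.
= (25.8/2) · ln(1.2/0.92) = 12.90 · ln(1.304)
= 12.90 · (0.2657) = 3.43 mV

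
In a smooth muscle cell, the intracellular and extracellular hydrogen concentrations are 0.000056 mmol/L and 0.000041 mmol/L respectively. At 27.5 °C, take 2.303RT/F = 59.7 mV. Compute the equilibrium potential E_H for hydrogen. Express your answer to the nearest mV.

-8 mV

E = (59.7/z) · log₁₀([H⁺]_out/[H⁺]_in) with z = +1.
= (59.7/1) · log₁₀(0.000041/0.000056) = 59.70 · log₁₀(0.7321)
= 59.70 · (-0.1354) = -8.08 mV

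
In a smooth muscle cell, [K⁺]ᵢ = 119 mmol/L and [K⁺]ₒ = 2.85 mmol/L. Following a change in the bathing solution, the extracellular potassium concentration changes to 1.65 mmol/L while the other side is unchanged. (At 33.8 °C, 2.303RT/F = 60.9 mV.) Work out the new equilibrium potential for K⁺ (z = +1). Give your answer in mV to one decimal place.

-113.2 mV

After the shift: [K⁺]_out = 1.65, [K⁺]_in = 119 mmol/L.
E_new = (60.9/1)·log₁₀(1.65/119) = 60.90 · (-1.8581) = -113.16 mV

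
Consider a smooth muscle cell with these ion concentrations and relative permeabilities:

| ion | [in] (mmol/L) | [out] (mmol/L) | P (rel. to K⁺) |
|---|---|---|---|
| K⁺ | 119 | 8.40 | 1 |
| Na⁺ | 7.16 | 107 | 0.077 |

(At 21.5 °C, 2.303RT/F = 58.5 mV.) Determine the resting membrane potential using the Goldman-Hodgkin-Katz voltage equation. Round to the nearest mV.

-50 mV

Vm = 58.5 · log₁₀[(Σ P·[cation]ₒ + Σ P·[anion]ᵢ) / (Σ P·[cation]ᵢ + Σ P·[anion]ₒ)]
Numerator = 1×8.40 + 0.077×107 = 16.64
Denominator = 1×119 + 0.077×7.16 = 119.6
Vm = 58.5 · log₁₀(0.13918) = 58.5 × (-0.8564) = -50.10 mV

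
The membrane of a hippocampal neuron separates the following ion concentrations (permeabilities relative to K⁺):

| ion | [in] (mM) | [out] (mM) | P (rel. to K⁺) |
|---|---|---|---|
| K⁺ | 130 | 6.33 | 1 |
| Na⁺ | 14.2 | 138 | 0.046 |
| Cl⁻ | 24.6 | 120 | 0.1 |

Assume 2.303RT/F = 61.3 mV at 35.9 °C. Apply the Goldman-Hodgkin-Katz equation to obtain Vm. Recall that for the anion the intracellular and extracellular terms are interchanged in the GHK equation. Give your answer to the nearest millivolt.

-60 mV

Vm = 61.3 · log₁₀[(Σ P·[cation]ₒ + Σ P·[anion]ᵢ) / (Σ P·[cation]ᵢ + Σ P·[anion]ₒ)]
Numerator = 1×6.33 + 0.046×138 + 0.1×24.6 = 15.14
Denominator = 1×130 + 0.046×14.2 + 0.1×120 = 142.7
Vm = 61.3 · log₁₀(0.10612) = 61.3 × (-0.9742) = -59.72 mV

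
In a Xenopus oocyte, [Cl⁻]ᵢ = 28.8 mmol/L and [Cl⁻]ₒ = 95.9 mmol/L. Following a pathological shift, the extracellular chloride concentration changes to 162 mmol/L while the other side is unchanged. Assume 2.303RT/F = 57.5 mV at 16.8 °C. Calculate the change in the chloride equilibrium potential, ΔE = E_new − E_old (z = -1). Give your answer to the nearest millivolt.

-13 mV

E_old = (57.5/-1)·log₁₀(95.9/28.8) = -30.04 mV
E_new = (57.5/-1)·log₁₀(162/28.8) = -43.13 mV
ΔE = -43.13 − (-30.04) = -13.09 mV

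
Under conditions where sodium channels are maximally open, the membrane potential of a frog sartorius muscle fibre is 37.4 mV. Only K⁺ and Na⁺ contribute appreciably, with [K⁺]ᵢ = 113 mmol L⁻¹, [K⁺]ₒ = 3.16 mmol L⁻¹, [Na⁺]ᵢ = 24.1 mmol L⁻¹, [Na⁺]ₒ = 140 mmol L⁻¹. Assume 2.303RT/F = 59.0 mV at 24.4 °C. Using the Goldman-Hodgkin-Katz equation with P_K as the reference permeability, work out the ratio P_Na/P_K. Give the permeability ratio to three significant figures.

Let α = P_Na/P_K. GHK: Vm = 59.0·log₁₀[(Kₒ + α·Naₒ)/(Kᵢ + α·Naᵢ)].
10^(Vm/59.0) = 10^(37.4/59.0) = 4.3043
So 4.3043·(Kᵢ + α·Naᵢ) = Kₒ + α·Naₒ → α = (4.3043·113.0 − 3.16) / (140.0 − 4.3043·24.1)
α = (486.4 − 3.16) / (140.0 − 103.7) = 483.2/36.27 = 13.32

13.3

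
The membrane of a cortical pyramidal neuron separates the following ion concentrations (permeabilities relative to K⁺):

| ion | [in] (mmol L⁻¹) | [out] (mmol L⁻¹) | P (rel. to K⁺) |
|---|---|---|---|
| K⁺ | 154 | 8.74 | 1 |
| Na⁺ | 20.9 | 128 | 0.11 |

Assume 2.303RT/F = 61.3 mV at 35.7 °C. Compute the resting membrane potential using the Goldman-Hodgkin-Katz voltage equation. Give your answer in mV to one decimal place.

Vm = 61.3 · log₁₀[(Σ P·[cation]ₒ + Σ P·[anion]ᵢ) / (Σ P·[cation]ᵢ + Σ P·[anion]ₒ)]
Numerator = 1×8.74 + 0.11×128 = 22.82
Denominator = 1×154 + 0.11×20.9 = 156.3
Vm = 61.3 · log₁₀(0.146) = 61.3 × (-0.8356) = -51.22 mV

-51.2 mV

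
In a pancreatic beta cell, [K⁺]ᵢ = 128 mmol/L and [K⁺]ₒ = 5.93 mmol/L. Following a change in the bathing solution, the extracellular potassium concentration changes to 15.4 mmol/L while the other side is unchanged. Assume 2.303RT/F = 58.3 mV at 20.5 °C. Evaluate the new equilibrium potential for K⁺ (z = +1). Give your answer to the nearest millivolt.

After the shift: [K⁺]_out = 15.4, [K⁺]_in = 128 mmol/L.
E_new = (58.3/1)·log₁₀(15.4/128) = 58.30 · (-0.9197) = -53.62 mV

-54 mV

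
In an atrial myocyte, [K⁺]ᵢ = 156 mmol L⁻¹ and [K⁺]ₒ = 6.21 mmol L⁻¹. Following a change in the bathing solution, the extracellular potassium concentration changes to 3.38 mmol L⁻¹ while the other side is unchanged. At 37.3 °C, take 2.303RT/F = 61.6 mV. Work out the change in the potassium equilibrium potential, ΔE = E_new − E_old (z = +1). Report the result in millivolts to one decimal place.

-16.3 mV

E_old = (61.6/1)·log₁₀(6.21/156) = -86.24 mV
E_new = (61.6/1)·log₁₀(3.38/156) = -102.52 mV
ΔE = -102.52 − (-86.24) = -16.27 mV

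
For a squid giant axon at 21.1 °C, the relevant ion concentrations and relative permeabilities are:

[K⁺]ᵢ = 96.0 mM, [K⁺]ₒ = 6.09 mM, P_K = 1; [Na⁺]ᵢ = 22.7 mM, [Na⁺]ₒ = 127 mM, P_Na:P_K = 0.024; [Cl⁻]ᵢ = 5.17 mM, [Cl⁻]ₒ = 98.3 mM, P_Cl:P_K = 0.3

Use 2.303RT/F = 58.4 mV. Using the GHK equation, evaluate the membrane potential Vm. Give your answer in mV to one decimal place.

Vm = 58.4 · log₁₀[(Σ P·[cation]ₒ + Σ P·[anion]ᵢ) / (Σ P·[cation]ᵢ + Σ P·[anion]ₒ)]
Numerator = 1×6.09 + 0.024×127 + 0.3×5.17 = 10.69
Denominator = 1×96.0 + 0.024×22.7 + 0.3×98.3 = 126
Vm = 58.4 · log₁₀(0.08481) = 58.4 × (-1.0716) = -62.58 mV

-62.6 mV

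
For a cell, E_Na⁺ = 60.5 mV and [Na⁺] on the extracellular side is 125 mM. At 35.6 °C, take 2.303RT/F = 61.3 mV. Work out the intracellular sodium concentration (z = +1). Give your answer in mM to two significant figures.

Nernst: E = (61.3/1) · log₁₀([out]/[in]), so log₁₀([out]/[in]) = 60.5 × 1 / 61.3 = 0.9869.
[out]/[in] = 10^(0.9869) = 9.704.
[in] = 125 / 9.704 = 12.88 mM.

13 mM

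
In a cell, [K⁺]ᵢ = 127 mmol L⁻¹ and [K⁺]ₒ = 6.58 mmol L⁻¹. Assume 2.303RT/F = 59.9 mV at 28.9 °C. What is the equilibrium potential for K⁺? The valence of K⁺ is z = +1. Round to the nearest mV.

-77 mV

E = (59.9/z) · log₁₀([K⁺]_out/[K⁺]_in) with z = +1.
= (59.9/1) · log₁₀(6.58/127) = 59.90 · log₁₀(0.05181)
= 59.90 · (-1.2856) = -77.01 mV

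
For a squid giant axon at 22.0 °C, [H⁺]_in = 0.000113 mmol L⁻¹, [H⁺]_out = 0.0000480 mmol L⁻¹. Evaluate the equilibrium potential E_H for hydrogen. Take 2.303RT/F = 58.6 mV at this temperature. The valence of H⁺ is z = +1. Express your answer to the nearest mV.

-22 mV

E = (58.6/z) · log₁₀([H⁺]_out/[H⁺]_in) with z = +1.
= (58.6/1) · log₁₀(0.0000480/0.000113) = 58.60 · log₁₀(0.4248)
= 58.60 · (-0.3718) = -21.79 mV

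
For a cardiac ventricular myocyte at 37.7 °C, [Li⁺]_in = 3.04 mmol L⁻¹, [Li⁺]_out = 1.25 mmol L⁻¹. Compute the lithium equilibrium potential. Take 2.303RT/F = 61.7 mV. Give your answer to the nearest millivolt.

-24 mV

E = (61.7/z) · log₁₀([Li⁺]_out/[Li⁺]_in) with z = +1.
= (61.7/1) · log₁₀(1.25/3.04) = 61.70 · log₁₀(0.4112)
= 61.70 · (-0.3860) = -23.81 mV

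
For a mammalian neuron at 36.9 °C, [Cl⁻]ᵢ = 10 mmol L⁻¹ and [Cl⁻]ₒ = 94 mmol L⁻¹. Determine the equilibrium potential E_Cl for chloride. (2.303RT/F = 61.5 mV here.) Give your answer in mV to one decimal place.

E = (61.5/z) · log₁₀([Cl⁻]_out/[Cl⁻]_in) with z = -1.
For an anion, dividing by z = -1 reverses the sign.
= (61.5/-1) · log₁₀(94/10) = -61.50 · log₁₀(9.4)
= -61.50 · (0.9731) = -59.85 mV

-59.8 mV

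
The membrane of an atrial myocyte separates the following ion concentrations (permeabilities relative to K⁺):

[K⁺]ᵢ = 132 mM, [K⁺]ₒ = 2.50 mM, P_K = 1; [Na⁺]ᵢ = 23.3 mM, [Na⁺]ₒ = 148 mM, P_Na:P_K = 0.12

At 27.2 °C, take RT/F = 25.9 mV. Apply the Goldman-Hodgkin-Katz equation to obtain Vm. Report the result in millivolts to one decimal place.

Vm = 25.9 · ln[(Σ P·[cation]ₒ + Σ P·[anion]ᵢ) / (Σ P·[cation]ᵢ + Σ P·[anion]ₒ)]
Numerator = 1×2.50 + 0.12×148 = 20.26
Denominator = 1×132 + 0.12×23.3 = 134.8
Vm = 25.9 · ln(0.1503) = 25.9 × (-1.8951) = -49.08 mV

-49.1 mV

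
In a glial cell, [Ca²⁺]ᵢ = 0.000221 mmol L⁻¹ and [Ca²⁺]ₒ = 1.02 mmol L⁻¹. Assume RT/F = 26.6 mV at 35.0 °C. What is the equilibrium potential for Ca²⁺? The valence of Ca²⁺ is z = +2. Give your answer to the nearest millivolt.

112 mV

E = (26.6/z) · ln([Ca²⁺]_out/[Ca²⁺]_in) with z = +2.
= (26.6/2) · ln(1.02/0.000221) = 13.30 · ln(4615)
= 13.30 · (8.4372) = 112.21 mV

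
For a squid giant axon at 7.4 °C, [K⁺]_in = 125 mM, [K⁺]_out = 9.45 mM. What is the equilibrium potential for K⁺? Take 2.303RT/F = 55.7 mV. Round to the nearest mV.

E = (55.7/z) · log₁₀([K⁺]_out/[K⁺]_in) with z = +1.
= (55.7/1) · log₁₀(9.45/125) = 55.70 · log₁₀(0.0756)
= 55.70 · (-1.1215) = -62.47 mV

-62 mV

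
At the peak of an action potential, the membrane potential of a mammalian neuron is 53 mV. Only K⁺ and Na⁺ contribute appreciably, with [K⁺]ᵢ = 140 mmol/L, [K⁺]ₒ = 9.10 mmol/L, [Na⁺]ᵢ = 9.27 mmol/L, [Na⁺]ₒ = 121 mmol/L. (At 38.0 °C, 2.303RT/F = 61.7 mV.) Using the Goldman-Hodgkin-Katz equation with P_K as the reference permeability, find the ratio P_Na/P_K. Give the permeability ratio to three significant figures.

Let α = P_Na/P_K. GHK: Vm = 61.7·log₁₀[(Kₒ + α·Naₒ)/(Kᵢ + α·Naᵢ)].
10^(Vm/61.7) = 10^(53.0/61.7) = 7.2276
So 7.2276·(Kᵢ + α·Naᵢ) = Kₒ + α·Naₒ → α = (7.2276·140.0 − 9.1) / (121.0 − 7.2276·9.27)
α = (1012 − 9.1) / (121.0 − 67) = 1003/54 = 18.57

18.6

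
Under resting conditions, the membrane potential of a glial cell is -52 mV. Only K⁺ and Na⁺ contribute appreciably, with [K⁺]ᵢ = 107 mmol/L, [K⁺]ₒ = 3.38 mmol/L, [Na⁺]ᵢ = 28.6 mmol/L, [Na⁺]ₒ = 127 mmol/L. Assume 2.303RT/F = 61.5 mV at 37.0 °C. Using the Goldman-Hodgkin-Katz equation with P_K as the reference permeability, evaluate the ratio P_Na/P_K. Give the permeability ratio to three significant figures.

Let α = P_Na/P_K. GHK: Vm = 61.5·log₁₀[(Kₒ + α·Naₒ)/(Kᵢ + α·Naᵢ)].
10^(Vm/61.5) = 10^(-52.0/61.5) = 0.14272
So 0.14272·(Kᵢ + α·Naᵢ) = Kₒ + α·Naₒ → α = (0.14272·107.0 − 3.38) / (127.0 − 0.14272·28.6)
α = (15.27 − 3.38) / (127.0 − 4.082) = 11.89/122.9 = 0.09674

0.0967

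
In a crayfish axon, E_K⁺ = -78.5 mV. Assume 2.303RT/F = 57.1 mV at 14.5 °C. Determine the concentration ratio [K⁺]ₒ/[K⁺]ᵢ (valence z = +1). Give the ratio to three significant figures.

log₁₀([out]/[in]) = E·z/(57.1) = -78.5 × 1 / 57.1 = -1.3748
[out]/[in] = 10^(-1.3748) = 0.04219

0.0422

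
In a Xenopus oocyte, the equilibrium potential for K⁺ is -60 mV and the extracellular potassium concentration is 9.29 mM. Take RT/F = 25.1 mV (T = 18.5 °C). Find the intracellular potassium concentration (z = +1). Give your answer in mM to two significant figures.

Nernst: E = (25.1/1) · ln([out]/[in]), so ln([out]/[in]) = -60.0 × 1 / 25.1 = -2.3904.
[out]/[in] = e^(-2.3904) = 0.09159.
[in] = 9.29 / 0.09159 = 101.4 mM.

100 mM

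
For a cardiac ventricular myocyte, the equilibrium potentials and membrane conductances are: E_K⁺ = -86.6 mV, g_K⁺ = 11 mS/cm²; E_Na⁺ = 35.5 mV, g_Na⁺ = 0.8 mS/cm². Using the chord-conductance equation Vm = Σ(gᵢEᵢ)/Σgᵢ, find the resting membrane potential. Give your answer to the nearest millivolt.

Σ gᵢEᵢ = 11·(-86.6) + 0.8·(35.5) = -924.20
Σ gᵢ = 11 + 0.8 = 11.8
Vm = -924.20 / 11.8 = -78.32 mV

-78 mV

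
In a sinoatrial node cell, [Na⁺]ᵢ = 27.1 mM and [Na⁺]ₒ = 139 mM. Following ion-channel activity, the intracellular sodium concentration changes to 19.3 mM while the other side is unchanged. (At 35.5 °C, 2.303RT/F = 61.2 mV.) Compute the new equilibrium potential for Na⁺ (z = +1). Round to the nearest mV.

After the shift: [Na⁺]_out = 139, [Na⁺]_in = 19.3 mM.
E_new = (61.2/1)·log₁₀(139/19.3) = 61.20 · (0.8575) = 52.48 mV

52 mV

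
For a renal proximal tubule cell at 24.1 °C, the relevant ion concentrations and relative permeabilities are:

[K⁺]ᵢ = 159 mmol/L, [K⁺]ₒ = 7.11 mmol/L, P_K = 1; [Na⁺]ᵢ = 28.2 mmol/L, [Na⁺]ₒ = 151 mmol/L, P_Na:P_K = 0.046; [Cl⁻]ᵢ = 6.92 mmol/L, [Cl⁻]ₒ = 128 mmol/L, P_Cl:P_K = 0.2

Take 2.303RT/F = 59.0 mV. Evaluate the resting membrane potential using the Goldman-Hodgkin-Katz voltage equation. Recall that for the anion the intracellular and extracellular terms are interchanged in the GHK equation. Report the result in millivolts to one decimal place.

-63.8 mV

Vm = 59.0 · log₁₀[(Σ P·[cation]ₒ + Σ P·[anion]ᵢ) / (Σ P·[cation]ᵢ + Σ P·[anion]ₒ)]
Numerator = 1×7.11 + 0.046×151 + 0.2×6.92 = 15.44
Denominator = 1×159 + 0.046×28.2 + 0.2×128 = 185.9
Vm = 59.0 · log₁₀(0.083057) = 59.0 × (-1.0806) = -63.76 mV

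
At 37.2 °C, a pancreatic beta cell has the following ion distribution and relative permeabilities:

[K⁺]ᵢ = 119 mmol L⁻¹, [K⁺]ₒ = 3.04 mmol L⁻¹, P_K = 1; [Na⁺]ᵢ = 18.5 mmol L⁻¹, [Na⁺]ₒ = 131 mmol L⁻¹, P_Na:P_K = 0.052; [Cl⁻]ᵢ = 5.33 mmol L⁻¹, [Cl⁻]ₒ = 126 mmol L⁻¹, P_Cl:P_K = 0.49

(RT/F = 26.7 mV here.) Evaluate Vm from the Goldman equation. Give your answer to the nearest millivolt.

-72 mV

Vm = 26.7 · ln[(Σ P·[cation]ₒ + Σ P·[anion]ᵢ) / (Σ P·[cation]ᵢ + Σ P·[anion]ₒ)]
Numerator = 1×3.04 + 0.052×131 + 0.49×5.33 = 12.46
Denominator = 1×119 + 0.052×18.5 + 0.49×126 = 181.7
Vm = 26.7 · ln(0.068594) = 26.7 × (-2.6795) = -71.54 mV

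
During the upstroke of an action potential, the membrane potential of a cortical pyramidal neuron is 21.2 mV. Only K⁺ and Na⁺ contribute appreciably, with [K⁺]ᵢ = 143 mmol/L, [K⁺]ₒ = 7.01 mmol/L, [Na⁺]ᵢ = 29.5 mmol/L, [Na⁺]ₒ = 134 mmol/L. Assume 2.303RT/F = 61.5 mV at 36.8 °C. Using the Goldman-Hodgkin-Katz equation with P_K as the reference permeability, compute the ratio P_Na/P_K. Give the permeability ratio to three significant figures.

4.50

Let α = P_Na/P_K. GHK: Vm = 61.5·log₁₀[(Kₒ + α·Naₒ)/(Kᵢ + α·Naᵢ)].
10^(Vm/61.5) = 10^(21.2/61.5) = 2.2116
So 2.2116·(Kᵢ + α·Naᵢ) = Kₒ + α·Naₒ → α = (2.2116·143.0 − 7.01) / (134.0 − 2.2116·29.5)
α = (316.3 − 7.01) / (134.0 − 65.24) = 309.3/68.76 = 4.498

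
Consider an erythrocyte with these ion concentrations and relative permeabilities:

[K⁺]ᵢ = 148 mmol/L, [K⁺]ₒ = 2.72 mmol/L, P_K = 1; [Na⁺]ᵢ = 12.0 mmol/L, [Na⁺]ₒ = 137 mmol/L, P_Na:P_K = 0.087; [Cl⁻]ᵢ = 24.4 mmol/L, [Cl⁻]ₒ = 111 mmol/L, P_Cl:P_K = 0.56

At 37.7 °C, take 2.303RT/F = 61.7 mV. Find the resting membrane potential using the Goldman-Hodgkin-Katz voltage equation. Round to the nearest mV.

Vm = 61.7 · log₁₀[(Σ P·[cation]ₒ + Σ P·[anion]ᵢ) / (Σ P·[cation]ᵢ + Σ P·[anion]ₒ)]
Numerator = 1×2.72 + 0.087×137 + 0.56×24.4 = 28.3
Denominator = 1×148 + 0.087×12.0 + 0.56×111 = 211.2
Vm = 61.7 · log₁₀(0.13401) = 61.7 × (-0.8729) = -53.86 mV

-54 mV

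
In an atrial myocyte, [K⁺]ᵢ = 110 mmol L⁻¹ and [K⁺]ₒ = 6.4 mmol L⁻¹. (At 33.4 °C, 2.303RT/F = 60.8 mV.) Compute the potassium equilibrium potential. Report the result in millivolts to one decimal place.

-75.1 mV

E = (60.8/z) · log₁₀([K⁺]_out/[K⁺]_in) with z = +1.
= (60.8/1) · log₁₀(6.4/110) = 60.80 · log₁₀(0.05818)
= 60.80 · (-1.2352) = -75.10 mV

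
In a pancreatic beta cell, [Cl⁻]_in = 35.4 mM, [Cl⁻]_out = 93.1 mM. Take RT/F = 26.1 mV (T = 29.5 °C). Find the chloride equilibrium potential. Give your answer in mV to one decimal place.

E = (26.1/z) · ln([Cl⁻]_out/[Cl⁻]_in) with z = -1.
For an anion, dividing by z = -1 reverses the sign.
= (26.1/-1) · ln(93.1/35.4) = -26.10 · ln(2.63)
= -26.10 · (0.9670) = -25.24 mV

-25.2 mV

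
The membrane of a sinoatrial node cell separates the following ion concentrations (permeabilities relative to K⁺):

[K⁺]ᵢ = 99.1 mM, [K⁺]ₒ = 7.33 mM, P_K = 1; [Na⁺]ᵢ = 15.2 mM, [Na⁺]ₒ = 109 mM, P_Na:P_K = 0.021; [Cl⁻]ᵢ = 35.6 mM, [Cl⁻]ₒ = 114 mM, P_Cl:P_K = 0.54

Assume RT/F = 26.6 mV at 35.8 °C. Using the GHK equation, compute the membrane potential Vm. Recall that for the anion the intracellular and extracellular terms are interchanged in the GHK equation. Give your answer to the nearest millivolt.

-46 mV

Vm = 26.6 · ln[(Σ P·[cation]ₒ + Σ P·[anion]ᵢ) / (Σ P·[cation]ᵢ + Σ P·[anion]ₒ)]
Numerator = 1×7.33 + 0.021×109 + 0.54×35.6 = 28.84
Denominator = 1×99.1 + 0.021×15.2 + 0.54×114 = 161
Vm = 26.6 · ln(0.17917) = 26.6 × (-1.7194) = -45.74 mV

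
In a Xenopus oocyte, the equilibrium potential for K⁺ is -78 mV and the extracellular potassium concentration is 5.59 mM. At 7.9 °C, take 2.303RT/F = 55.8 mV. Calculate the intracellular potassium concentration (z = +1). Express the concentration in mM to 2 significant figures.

140 mM

Nernst: E = (55.8/1) · log₁₀([out]/[in]), so log₁₀([out]/[in]) = -78.0 × 1 / 55.8 = -1.3978.
[out]/[in] = 10^(-1.3978) = 0.04001.
[in] = 5.59 / 0.04001 = 139.7 mM.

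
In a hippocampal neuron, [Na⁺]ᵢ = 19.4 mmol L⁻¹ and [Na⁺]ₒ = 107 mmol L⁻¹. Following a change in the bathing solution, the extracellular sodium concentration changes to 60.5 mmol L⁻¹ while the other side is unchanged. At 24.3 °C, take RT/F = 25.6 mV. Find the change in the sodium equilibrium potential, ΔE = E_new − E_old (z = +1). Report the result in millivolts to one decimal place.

-14.6 mV

E_old = (25.6/1)·ln(107/19.4) = 43.71 mV
E_new = (25.6/1)·ln(60.5/19.4) = 29.12 mV
ΔE = 29.12 − (43.71) = -14.60 mV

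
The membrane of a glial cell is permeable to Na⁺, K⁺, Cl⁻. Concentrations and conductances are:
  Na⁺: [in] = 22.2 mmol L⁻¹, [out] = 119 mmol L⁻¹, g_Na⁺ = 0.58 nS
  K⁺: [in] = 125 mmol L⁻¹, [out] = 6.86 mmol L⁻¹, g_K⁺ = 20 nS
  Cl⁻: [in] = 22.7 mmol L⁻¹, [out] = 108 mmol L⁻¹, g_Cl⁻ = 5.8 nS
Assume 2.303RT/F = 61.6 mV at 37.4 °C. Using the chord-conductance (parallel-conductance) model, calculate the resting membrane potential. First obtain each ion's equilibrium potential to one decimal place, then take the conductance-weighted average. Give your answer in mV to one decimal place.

E_Na⁺ = (61.6/1)·log₁₀(119/22.2) = 44.9 mV
E_K⁺ = (61.6/1)·log₁₀(6.86/125) = -77.7 mV
E_Cl⁻ = (61.6/-1)·log₁₀(108/22.7) = -41.7 mV
Vm = (Σ gᵢEᵢ)/(Σ gᵢ) = (0.58·44.9 + 20·-77.7 + 5.8·-41.7) / (0.58 + 20 + 5.8)
= -1769.82 / 26.38 = -67.09 mV

-67.1 mV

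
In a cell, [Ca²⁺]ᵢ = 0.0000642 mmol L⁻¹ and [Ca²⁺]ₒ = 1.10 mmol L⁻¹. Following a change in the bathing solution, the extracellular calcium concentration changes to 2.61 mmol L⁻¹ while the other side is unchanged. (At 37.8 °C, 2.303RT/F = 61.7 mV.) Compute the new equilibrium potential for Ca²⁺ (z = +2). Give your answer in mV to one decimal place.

After the shift: [Ca²⁺]_out = 2.61, [Ca²⁺]_in = 0.0000642 mmol L⁻¹.
E_new = (61.7/2)·log₁₀(2.61/0.0000642) = 30.85 · (4.6091) = 142.19 mV

142.2 mV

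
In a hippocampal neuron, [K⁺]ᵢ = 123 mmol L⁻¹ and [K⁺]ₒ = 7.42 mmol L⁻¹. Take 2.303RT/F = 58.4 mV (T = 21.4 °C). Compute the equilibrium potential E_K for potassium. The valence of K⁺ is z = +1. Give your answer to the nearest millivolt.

-71 mV

E = (58.4/z) · log₁₀([K⁺]_out/[K⁺]_in) with z = +1.
= (58.4/1) · log₁₀(7.42/123) = 58.40 · log₁₀(0.06033)
= 58.40 · (-1.2195) = -71.22 mV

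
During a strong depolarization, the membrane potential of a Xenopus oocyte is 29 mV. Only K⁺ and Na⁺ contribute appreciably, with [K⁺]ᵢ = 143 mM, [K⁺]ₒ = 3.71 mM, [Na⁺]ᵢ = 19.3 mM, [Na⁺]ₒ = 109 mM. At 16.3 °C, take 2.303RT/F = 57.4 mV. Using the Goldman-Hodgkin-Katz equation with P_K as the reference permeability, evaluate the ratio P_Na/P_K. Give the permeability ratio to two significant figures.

9.6

Let α = P_Na/P_K. GHK: Vm = 57.4·log₁₀[(Kₒ + α·Naₒ)/(Kᵢ + α·Naᵢ)].
10^(Vm/57.4) = 10^(29.0/57.4) = 3.2006
So 3.2006·(Kᵢ + α·Naᵢ) = Kₒ + α·Naₒ → α = (3.2006·143.0 − 3.71) / (109.0 − 3.2006·19.3)
α = (457.7 − 3.71) / (109.0 − 61.77) = 454/47.23 = 9.612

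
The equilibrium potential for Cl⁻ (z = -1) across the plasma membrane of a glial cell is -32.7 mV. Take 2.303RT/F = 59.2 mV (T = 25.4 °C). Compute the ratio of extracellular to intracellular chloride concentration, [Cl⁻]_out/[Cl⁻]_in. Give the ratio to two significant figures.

log₁₀([out]/[in]) = E·z/(59.2) = -32.7 × -1 / 59.2 = 0.5524
[out]/[in] = 10^(0.5524) = 3.568

3.6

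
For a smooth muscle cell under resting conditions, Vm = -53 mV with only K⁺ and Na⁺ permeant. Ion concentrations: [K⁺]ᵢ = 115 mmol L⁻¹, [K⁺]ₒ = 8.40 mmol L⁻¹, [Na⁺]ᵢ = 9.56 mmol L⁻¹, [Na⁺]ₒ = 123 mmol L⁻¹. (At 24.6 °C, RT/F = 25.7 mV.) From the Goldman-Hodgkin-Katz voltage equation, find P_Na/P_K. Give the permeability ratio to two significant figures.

Let α = P_Na/P_K. GHK: Vm = 25.7·ln[(Kₒ + α·Naₒ)/(Kᵢ + α·Naᵢ)].
e^(Vm/25.7) = e^(-53.0/25.7) = 0.12717
So 0.12717·(Kᵢ + α·Naᵢ) = Kₒ + α·Naₒ → α = (0.12717·115.0 − 8.4) / (123.0 − 0.12717·9.56)
α = (14.62 − 8.4) / (123.0 − 1.216) = 6.224/121.8 = 0.05111

0.051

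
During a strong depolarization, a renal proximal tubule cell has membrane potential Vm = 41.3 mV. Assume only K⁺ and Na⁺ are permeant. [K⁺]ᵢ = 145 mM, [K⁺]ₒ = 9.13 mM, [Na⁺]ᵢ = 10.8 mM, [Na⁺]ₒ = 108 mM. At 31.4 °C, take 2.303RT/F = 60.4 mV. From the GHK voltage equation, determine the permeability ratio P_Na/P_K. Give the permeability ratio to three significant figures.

12.4

Let α = P_Na/P_K. GHK: Vm = 60.4·log₁₀[(Kₒ + α·Naₒ)/(Kᵢ + α·Naᵢ)].
10^(Vm/60.4) = 10^(41.3/60.4) = 4.8281
So 4.8281·(Kᵢ + α·Naᵢ) = Kₒ + α·Naₒ → α = (4.8281·145.0 − 9.13) / (108.0 − 4.8281·10.8)
α = (700.1 − 9.13) / (108.0 − 52.14) = 690.9/55.86 = 12.37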